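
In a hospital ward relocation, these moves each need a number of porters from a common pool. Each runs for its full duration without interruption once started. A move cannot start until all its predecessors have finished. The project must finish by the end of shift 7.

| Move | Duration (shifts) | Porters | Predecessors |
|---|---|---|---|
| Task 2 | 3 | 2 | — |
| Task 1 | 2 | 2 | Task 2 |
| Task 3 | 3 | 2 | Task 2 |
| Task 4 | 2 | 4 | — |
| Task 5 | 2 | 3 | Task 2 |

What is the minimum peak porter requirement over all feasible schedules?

6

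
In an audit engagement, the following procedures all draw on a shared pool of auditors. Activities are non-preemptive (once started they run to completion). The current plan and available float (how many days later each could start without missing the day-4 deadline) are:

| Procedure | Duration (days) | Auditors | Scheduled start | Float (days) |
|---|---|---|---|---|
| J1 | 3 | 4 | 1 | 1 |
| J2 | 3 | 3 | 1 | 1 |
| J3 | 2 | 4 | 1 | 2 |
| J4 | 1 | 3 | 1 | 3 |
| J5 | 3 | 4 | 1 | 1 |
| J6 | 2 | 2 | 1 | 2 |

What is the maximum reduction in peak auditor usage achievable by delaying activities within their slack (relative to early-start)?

5

Early-start peak: d1:20  d2:17  d3:11  d4:0 ⇒ 20.
Leveled (J1@1, J2@1, J3@1, J4@1, J5@2, J6@3): d1:14  d2:15  d3:13  d4:6 ⇒ 15.
Reduction 20 − 15 = 5.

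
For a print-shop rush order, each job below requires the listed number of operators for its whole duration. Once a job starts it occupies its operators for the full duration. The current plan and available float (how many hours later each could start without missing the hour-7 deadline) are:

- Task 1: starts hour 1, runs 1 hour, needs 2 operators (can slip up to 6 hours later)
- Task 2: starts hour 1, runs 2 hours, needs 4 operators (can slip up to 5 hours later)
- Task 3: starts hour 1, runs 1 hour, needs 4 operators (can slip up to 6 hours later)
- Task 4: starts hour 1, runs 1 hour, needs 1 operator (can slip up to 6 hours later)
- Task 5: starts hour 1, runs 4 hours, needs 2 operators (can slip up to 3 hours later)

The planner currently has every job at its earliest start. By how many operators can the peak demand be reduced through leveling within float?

Early-start peak: h1:13  h2:6  h3:2  h4:2  h5:0  h6:0  h7:0 ⇒ 13.
Leveled (Task 1@1, Task 2@5, Task 3@7, Task 4@2, Task 5@1): h1:4  h2:3  h3:2  h4:2  h5:4  h6:4  h7:4 ⇒ 4.
Reduction 13 − 4 = 9.

9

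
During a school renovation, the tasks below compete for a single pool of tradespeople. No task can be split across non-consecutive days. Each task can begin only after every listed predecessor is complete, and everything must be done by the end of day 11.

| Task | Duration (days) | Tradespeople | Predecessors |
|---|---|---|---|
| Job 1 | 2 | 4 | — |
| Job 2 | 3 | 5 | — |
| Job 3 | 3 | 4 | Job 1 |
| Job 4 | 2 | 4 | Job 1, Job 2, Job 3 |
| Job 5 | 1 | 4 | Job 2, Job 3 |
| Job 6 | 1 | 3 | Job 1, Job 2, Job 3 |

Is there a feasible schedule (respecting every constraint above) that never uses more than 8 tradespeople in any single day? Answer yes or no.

yes

Schedule Job 1@1, Job 2@3, Job 3@6, Job 4@9, Job 5@11, Job 6@9: d1:4  d2:4  d3:5  d4:5  d5:5  d6:4  d7:4  d8:4  d9:7  d10:4  d11:4 — peak 7 ≤ 8.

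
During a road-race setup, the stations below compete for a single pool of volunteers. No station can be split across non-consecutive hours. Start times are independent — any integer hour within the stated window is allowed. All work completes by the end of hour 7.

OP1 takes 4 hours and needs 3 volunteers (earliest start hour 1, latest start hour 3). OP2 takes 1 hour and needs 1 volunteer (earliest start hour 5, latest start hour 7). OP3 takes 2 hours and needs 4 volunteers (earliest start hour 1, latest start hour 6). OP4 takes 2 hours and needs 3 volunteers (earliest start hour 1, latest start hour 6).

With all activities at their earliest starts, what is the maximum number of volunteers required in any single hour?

10

Early-start schedule: OP1@1, OP2@5, OP3@1, OP4@1.
Load per hour: hour 1: 10, hour 2: 10, hour 3: 3, hour 4: 3, hour 5: 1, hour 6: 0, hour 7: 0.
Peak is 10.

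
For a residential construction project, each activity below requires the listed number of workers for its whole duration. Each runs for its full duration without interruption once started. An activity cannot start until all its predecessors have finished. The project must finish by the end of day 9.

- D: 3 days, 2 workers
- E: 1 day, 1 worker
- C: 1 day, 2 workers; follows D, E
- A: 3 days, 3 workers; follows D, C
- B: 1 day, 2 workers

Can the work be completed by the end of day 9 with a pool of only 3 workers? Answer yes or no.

Schedule D@1, E@1, C@4, A@5, B@8: d1:3  d2:2  d3:2  d4:2  d5:3  d6:3  d7:3  d8:2  d9:0 — peak 3 ≤ 3.

yes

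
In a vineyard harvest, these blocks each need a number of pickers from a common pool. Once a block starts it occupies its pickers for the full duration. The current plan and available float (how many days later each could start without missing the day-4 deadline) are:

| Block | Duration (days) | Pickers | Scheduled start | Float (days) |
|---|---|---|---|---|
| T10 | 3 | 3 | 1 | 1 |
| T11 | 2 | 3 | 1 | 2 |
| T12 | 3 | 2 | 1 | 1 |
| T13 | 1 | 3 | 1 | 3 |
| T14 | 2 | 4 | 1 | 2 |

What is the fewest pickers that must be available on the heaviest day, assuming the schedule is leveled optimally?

Early-start (T10@1, T11@1, T12@1, T13@1, T14@1) gives peak 15: d1:15  d2:12  d3:5  d4:0.
Shift T13→4, T14→3.
Schedule T10@1, T11@1, T12@1, T13@4, T14@3: d1:8  d2:8  d3:9  d4:7 — peak 9.

9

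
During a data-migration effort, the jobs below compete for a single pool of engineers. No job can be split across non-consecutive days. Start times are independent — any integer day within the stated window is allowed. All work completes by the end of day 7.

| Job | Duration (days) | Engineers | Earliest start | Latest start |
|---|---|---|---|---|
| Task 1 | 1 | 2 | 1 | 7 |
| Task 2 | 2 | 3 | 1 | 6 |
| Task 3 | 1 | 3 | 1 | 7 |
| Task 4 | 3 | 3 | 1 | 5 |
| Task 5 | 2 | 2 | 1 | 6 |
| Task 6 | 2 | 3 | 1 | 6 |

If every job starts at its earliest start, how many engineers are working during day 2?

11

At early start, day 2 has: Task 2, Task 4, Task 5, Task 6.
Demand: 3 + 3 + 2 + 3 = 11.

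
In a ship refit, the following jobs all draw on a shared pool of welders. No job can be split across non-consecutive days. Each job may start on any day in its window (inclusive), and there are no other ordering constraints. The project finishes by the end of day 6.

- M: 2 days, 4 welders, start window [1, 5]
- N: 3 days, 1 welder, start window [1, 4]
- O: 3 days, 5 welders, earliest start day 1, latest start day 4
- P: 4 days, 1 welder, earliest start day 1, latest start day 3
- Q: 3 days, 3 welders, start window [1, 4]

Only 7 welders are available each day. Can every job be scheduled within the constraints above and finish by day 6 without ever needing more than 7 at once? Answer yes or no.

yes

Schedule M@1, N@3, O@4, P@3, Q@1: d1:7  d2:7  d3:5  d4:7  d5:7  d6:6 — peak 7 ≤ 7.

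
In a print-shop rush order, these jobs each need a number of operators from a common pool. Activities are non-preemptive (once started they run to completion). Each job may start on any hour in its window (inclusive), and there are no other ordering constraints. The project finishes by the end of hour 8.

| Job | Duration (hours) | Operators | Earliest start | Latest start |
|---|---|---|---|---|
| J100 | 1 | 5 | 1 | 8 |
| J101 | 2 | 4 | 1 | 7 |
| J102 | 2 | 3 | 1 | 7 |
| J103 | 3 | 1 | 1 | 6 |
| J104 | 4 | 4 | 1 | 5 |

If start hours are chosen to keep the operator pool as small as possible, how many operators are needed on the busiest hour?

7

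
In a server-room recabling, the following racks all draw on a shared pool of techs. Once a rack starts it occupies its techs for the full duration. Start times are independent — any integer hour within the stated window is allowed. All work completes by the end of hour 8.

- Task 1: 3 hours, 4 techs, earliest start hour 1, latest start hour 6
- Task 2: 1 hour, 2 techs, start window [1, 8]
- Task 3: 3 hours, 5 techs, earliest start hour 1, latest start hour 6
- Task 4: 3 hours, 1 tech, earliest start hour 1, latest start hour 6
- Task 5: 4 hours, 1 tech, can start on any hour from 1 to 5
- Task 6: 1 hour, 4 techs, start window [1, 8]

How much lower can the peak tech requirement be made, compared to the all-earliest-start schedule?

11

Early-start peak: h1:17  h2:11  h3:11  h4:1  h5:0  h6:0  h7:0  h8:0 ⇒ 17.
Leveled (Task 1@1, Task 2@1, Task 3@4, Task 4@2, Task 5@5, Task 6@7): h1:6  h2:5  h3:5  h4:6  h5:6  h6:6  h7:5  h8:1 ⇒ 6.
Reduction 17 − 6 = 11.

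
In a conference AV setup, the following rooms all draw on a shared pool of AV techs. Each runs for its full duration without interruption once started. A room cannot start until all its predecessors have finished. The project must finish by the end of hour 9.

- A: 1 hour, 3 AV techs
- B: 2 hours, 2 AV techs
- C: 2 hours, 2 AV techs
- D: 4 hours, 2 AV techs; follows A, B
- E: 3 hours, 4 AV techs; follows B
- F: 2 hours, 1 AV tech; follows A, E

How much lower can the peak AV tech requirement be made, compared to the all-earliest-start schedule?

Early-start peak: h1:7  h2:4  h3:6  h4:6  h5:6  h6:3  h7:1  h8:0  h9:0 ⇒ 7.
Leveled (A@1, B@1, C@6, D@6, E@3, F@6): h1:5  h2:2  h3:4  h4:4  h5:4  h6:5  h7:5  h8:2  h9:2 ⇒ 5.
Reduction 7 − 5 = 2.

2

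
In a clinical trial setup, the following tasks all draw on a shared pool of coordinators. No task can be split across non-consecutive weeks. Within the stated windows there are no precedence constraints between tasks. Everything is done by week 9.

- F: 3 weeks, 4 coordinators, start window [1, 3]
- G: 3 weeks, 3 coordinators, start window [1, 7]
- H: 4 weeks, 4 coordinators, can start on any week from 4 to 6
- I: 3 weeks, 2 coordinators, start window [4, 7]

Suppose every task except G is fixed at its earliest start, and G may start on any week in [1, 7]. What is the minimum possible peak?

G@1: w1:7  w2:7  w3:7  w4:6  w5:6  w6:6  w7:4  w8:0  w9:0 → peak 7
G@2: w1:4  w2:7  w3:7  w4:9  w5:6  w6:6  w7:4  w8:0  w9:0 → peak 9
G@3: w1:4  w2:4  w3:7  w4:9  w5:9  w6:6  w7:4  w8:0  w9:0 → peak 9
G@4: w1:4  w2:4  w3:4  w4:9  w5:9  w6:9  w7:4  w8:0  w9:0 → peak 9
G@5: w1:4  w2:4  w3:4  w4:6  w5:9  w6:9  w7:7  w8:0  w9:0 → peak 9
G@6: w1:4  w2:4  w3:4  w4:6  w5:6  w6:9  w7:7  w8:3  w9:0 → peak 9
G@7: w1:4  w2:4  w3:4  w4:6  w5:6  w6:6  w7:7  w8:3  w9:3 → peak 7
Best is G@1, peak 7.

7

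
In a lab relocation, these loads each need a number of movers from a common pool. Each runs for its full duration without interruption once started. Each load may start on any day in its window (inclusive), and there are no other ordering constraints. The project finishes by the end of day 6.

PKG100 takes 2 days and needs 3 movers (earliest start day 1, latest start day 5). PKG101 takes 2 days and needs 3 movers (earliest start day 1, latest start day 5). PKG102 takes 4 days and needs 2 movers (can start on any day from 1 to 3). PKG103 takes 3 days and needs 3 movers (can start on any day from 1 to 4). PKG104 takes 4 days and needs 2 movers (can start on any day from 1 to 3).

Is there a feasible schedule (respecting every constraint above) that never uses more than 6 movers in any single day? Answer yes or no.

no

Total mover-days = 37; over 6 days the average is 37/6 > 6, so some day must exceed 6.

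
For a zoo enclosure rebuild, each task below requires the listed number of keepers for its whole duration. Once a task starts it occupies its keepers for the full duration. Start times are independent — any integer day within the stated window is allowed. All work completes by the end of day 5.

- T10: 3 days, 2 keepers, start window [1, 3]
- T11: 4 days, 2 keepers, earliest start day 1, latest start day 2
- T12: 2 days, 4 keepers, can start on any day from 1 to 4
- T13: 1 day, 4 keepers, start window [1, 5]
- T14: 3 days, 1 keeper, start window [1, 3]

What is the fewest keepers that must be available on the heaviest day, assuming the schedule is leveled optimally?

Early-start (T10@1, T11@1, T12@1, T13@1, T14@1) gives peak 13: d1:13  d2:9  d3:5  d4:2  d5:0.
Shift T11→2, T12→4.
Schedule T10@1, T11@2, T12@4, T13@1, T14@1: d1:7  d2:5  d3:5  d4:6  d5:6 — peak 7.

7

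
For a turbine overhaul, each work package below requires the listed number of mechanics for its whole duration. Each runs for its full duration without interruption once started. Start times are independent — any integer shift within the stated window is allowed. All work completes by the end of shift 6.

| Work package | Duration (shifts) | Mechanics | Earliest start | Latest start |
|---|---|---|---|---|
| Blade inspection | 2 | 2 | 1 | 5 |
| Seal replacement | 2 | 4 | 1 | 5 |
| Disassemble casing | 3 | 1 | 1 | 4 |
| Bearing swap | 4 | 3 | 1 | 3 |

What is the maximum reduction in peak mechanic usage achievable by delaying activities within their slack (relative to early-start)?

Early-start peak: s1:10  s2:10  s3:4  s4:3  s5:0  s6:0 ⇒ 10.
Leveled (Blade inspection@1, Seal replacement@5, Disassemble casing@3, Bearing swap@1): s1:5  s2:5  s3:4  s4:4  s5:5  s6:4 ⇒ 5.
Reduction 10 − 5 = 5.

5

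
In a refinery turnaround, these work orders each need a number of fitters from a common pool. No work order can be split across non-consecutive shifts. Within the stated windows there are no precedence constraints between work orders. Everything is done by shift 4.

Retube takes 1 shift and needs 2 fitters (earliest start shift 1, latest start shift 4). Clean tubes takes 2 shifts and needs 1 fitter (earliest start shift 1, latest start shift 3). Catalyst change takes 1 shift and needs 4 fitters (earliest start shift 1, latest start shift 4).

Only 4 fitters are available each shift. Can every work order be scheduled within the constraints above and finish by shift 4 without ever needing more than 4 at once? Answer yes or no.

Schedule Retube@1, Clean tubes@1, Catalyst change@3: s1:3  s2:1  s3:4  s4:0 — peak 4 ≤ 4.

yes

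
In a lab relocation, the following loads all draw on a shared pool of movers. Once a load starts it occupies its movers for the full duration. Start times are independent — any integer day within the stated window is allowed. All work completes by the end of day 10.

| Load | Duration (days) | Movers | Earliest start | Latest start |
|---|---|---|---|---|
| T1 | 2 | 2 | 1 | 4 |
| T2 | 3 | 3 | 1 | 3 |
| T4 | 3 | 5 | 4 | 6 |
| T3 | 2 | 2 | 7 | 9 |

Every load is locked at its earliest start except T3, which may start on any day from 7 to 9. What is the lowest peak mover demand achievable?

T3@7: d1:5  d2:5  d3:3  d4:5  d5:5  d6:5  d7:2  d8:2  d9:0  d10:0 → peak 5
T3@8: d1:5  d2:5  d3:3  d4:5  d5:5  d6:5  d7:0  d8:2  d9:2  d10:0 → peak 5
T3@9: d1:5  d2:5  d3:3  d4:5  d5:5  d6:5  d7:0  d8:0  d9:2  d10:2 → peak 5
Best is T3@7, peak 5.

5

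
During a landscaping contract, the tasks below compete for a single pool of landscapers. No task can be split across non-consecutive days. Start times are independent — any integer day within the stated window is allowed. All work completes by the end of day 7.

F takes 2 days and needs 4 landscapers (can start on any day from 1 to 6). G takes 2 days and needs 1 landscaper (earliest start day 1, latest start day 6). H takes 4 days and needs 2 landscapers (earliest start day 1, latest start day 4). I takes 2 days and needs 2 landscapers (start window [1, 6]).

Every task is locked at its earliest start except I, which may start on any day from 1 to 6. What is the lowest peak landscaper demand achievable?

7

I@1: d1:9  d2:9  d3:2  d4:2  d5:0  d6:0  d7:0 → peak 9
I@2: d1:7  d2:9  d3:4  d4:2  d5:0  d6:0  d7:0 → peak 9
I@3: d1:7  d2:7  d3:4  d4:4  d5:0  d6:0  d7:0 → peak 7
I@4: d1:7  d2:7  d3:2  d4:4  d5:2  d6:0  d7:0 → peak 7
I@5: d1:7  d2:7  d3:2  d4:2  d5:2  d6:2  d7:0 → peak 7
I@6: d1:7  d2:7  d3:2  d4:2  d5:0  d6:2  d7:2 → peak 7
Best is I@3, peak 7.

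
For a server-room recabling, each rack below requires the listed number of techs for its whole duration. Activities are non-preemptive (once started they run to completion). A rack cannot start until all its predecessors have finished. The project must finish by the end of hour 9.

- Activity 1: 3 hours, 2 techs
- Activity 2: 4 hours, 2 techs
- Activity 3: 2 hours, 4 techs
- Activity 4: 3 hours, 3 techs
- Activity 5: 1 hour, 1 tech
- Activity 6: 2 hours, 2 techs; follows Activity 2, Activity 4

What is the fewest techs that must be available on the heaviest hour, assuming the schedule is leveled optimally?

Early-start (Activity 1@1, Activity 2@1, Activity 3@1, Activity 4@1, Activity 5@1, Activity 6@5) gives peak 12: h1:12  h2:11  h3:7  h4:2  h5:2  h6:2  h7:0  h8:0  h9:0.
Shift Activity 1→4, Activity 3→7, Activity 5→4.
Schedule Activity 1@4, Activity 2@1, Activity 3@7, Activity 4@1, Activity 5@4, Activity 6@5: h1:5  h2:5  h3:5  h4:5  h5:4  h6:4  h7:4  h8:4  h9:0 — peak 5.

5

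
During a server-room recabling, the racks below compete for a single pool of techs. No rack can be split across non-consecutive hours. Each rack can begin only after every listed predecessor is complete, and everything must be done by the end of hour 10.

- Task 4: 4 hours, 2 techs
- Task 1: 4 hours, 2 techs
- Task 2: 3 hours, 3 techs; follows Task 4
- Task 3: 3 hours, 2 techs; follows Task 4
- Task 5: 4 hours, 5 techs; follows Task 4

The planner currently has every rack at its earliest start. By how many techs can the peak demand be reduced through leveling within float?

2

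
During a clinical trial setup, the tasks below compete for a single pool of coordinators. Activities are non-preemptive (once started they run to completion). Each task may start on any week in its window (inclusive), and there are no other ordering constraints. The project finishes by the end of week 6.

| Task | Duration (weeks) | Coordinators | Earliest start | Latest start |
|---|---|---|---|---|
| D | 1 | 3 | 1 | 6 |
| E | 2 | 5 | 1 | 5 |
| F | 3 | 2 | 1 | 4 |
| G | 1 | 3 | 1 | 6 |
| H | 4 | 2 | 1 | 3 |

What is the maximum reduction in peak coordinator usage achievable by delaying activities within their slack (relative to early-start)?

8

Early-start peak: w1:15  w2:9  w3:4  w4:2  w5:0  w6:0 ⇒ 15.
Leveled (D@1, E@2, F@4, G@1, H@2): w1:6  w2:7  w3:7  w4:4  w5:4  w6:2 ⇒ 7.
Reduction 15 − 7 = 8.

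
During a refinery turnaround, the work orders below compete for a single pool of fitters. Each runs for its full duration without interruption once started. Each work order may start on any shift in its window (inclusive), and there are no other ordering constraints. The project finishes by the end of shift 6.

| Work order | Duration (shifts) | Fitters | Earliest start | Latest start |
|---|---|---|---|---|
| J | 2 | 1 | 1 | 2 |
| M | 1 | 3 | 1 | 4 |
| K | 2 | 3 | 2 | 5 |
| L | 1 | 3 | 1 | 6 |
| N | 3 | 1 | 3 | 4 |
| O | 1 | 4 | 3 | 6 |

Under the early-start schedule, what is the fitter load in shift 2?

4

At early start, shift 2 has: J, K.
Demand: 1 + 3 = 4.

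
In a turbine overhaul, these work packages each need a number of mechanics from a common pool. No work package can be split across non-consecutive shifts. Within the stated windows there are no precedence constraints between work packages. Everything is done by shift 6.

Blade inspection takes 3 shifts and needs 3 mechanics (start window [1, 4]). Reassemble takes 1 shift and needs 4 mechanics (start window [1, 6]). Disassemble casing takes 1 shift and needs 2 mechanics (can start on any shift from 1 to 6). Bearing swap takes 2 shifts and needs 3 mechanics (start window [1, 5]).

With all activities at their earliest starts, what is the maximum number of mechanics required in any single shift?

Early-start schedule: Blade inspection@1, Reassemble@1, Disassemble casing@1, Bearing swap@1.
Load per shift: shift 1: 12, shift 2: 6, shift 3: 3, shift 4: 0, shift 5: 0, shift 6: 0.
Peak is 12.

12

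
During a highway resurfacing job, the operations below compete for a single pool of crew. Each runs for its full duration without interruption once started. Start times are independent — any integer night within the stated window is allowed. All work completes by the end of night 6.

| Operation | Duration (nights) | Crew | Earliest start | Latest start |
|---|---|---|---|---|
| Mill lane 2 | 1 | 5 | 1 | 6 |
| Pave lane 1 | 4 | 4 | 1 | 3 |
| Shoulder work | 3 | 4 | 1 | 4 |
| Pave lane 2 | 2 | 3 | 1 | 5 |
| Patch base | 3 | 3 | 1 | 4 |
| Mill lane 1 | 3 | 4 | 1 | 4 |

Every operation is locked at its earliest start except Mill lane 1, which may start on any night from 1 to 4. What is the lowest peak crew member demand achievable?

19

Mill lane 1@1: n1:23  n2:18  n3:15  n4:4  n5:0  n6:0 → peak 23
Mill lane 1@2: n1:19  n2:18  n3:15  n4:8  n5:0  n6:0 → peak 19
Mill lane 1@3: n1:19  n2:14  n3:15  n4:8  n5:4  n6:0 → peak 19
Mill lane 1@4: n1:19  n2:14  n3:11  n4:8  n5:4  n6:4 → peak 19
Best is Mill lane 1@2, peak 19.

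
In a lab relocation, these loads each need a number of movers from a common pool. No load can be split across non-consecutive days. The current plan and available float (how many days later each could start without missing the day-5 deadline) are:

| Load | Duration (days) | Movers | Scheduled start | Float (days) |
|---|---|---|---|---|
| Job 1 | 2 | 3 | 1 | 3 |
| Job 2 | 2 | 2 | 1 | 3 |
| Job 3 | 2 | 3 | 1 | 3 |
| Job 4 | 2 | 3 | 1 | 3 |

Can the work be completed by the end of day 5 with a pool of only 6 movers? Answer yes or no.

yes

Schedule Job 1@1, Job 2@1, Job 3@3, Job 4@3: d1:5  d2:5  d3:6  d4:6  d5:0 — peak 6 ≤ 6.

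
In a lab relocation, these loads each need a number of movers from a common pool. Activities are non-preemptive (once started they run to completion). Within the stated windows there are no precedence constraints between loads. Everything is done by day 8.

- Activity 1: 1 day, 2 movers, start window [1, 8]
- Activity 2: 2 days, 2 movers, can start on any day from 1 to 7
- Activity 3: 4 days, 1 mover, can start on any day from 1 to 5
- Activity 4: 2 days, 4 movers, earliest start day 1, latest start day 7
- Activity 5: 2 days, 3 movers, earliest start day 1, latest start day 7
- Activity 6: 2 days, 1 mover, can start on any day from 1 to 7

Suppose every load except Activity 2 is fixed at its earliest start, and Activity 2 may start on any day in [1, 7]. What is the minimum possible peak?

Activity 2@1: d1:13  d2:11  d3:1  d4:1  d5:0  d6:0  d7:0  d8:0 → peak 13
Activity 2@2: d1:11  d2:11  d3:3  d4:1  d5:0  d6:0  d7:0  d8:0 → peak 11
Activity 2@3: d1:11  d2:9  d3:3  d4:3  d5:0  d6:0  d7:0  d8:0 → peak 11
Activity 2@4: d1:11  d2:9  d3:1  d4:3  d5:2  d6:0  d7:0  d8:0 → peak 11
Activity 2@5: d1:11  d2:9  d3:1  d4:1  d5:2  d6:2  d7:0  d8:0 → peak 11
Activity 2@6: d1:11  d2:9  d3:1  d4:1  d5:0  d6:2  d7:2  d8:0 → peak 11
Activity 2@7: d1:11  d2:9  d3:1  d4:1  d5:0  d6:0  d7:2  d8:2 → peak 11
Best is Activity 2@2, peak 11.

11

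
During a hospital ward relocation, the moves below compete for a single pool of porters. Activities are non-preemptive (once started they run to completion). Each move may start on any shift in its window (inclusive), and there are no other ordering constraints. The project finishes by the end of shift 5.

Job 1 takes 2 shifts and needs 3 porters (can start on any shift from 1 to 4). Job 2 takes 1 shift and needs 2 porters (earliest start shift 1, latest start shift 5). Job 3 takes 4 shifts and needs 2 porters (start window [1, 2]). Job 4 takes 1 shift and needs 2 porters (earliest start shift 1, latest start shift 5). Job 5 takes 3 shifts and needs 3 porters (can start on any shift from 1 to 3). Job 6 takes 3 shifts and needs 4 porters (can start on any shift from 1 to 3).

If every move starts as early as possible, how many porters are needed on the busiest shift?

Early-start schedule: Job 1@1, Job 2@1, Job 3@1, Job 4@1, Job 5@1, Job 6@1.
Load per shift: shift 1: 16, shift 2: 12, shift 3: 9, shift 4: 2, shift 5: 0.
Peak is 16.

16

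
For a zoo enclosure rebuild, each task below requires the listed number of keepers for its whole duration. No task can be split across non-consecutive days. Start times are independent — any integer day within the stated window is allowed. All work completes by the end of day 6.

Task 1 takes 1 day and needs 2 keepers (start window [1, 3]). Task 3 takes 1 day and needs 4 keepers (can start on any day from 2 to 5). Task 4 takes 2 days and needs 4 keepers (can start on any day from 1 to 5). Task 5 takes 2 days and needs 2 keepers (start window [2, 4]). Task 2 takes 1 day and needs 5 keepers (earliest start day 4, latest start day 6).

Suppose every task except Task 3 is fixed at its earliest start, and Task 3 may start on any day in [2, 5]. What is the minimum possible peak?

6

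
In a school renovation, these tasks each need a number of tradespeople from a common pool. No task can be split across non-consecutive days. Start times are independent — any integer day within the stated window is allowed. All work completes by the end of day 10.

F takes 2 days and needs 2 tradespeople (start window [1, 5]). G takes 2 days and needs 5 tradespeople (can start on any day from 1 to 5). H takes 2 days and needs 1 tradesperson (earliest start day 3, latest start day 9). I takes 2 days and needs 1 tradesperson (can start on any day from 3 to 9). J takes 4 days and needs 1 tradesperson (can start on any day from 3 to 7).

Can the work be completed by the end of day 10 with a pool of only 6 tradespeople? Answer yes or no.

Schedule F@1, G@3, H@5, I@5, J@5: d1:2  d2:2  d3:5  d4:5  d5:3  d6:3  d7:1  d8:1  d9:0  d10:0 — peak 5 ≤ 6.

yes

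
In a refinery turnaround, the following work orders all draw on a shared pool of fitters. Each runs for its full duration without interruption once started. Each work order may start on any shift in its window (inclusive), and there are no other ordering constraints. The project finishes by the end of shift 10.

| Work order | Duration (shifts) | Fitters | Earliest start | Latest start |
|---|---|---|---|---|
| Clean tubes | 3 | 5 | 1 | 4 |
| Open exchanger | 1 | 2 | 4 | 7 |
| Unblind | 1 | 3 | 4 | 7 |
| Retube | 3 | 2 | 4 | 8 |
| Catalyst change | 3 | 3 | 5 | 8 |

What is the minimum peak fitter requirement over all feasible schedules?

5

Early-start (Clean tubes@1, Open exchanger@4, Unblind@4, Retube@4, Catalyst change@5) gives peak 7: s1:5  s2:5  s3:5  s4:7  s5:5  s6:5  s7:3  s8:0  s9:0  s10:0.
Shift Retube→5.
Schedule Clean tubes@1, Open exchanger@4, Unblind@4, Retube@5, Catalyst change@5: s1:5  s2:5  s3:5  s4:5  s5:5  s6:5  s7:5  s8:0  s9:0  s10:0 — peak 5.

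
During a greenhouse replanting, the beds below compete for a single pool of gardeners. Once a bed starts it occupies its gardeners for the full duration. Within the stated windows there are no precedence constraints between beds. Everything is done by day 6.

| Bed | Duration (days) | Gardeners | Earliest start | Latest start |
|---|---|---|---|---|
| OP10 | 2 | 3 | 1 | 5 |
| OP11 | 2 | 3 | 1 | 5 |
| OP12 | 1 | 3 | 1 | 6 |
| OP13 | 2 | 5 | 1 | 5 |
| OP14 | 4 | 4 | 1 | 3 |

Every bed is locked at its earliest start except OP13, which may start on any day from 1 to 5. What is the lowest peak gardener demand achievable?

13

OP13@1: d1:18  d2:15  d3:4  d4:4  d5:0  d6:0 → peak 18
OP13@2: d1:13  d2:15  d3:9  d4:4  d5:0  d6:0 → peak 15
OP13@3: d1:13  d2:10  d3:9  d4:9  d5:0  d6:0 → peak 13
OP13@4: d1:13  d2:10  d3:4  d4:9  d5:5  d6:0 → peak 13
OP13@5: d1:13  d2:10  d3:4  d4:4  d5:5  d6:5 → peak 13
Best is OP13@3, peak 13.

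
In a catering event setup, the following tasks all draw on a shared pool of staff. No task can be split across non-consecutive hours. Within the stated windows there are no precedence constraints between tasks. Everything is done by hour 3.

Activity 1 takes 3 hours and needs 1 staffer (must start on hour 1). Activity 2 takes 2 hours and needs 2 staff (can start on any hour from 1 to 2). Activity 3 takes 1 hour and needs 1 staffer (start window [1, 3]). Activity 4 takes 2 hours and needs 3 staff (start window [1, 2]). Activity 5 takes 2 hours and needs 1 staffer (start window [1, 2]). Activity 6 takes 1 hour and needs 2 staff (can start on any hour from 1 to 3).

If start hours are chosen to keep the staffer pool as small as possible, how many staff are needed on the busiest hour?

7

Early-start (Activity 1@1, Activity 2@1, Activity 3@1, Activity 4@1, Activity 5@1, Activity 6@1) gives peak 10: h1:10  h2:7  h3:1.
Shift Activity 5→2, Activity 6→3.
Schedule Activity 1@1, Activity 2@1, Activity 3@1, Activity 4@1, Activity 5@2, Activity 6@3: h1:7  h2:7  h3:4 — peak 7.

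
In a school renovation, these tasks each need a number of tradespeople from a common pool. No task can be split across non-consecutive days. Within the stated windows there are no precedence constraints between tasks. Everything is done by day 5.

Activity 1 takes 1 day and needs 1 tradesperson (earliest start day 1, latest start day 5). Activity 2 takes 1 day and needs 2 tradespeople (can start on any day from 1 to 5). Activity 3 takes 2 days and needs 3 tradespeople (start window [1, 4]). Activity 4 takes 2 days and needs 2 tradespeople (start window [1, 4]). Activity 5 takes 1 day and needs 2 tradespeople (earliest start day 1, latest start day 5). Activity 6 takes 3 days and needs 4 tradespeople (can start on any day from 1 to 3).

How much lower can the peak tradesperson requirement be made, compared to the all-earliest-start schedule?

8

Early-start peak: d1:14  d2:9  d3:4  d4:0  d5:0 ⇒ 14.
Leveled (Activity 1@1, Activity 2@1, Activity 3@1, Activity 4@2, Activity 5@4, Activity 6@3): d1:6  d2:5  d3:6  d4:6  d5:4 ⇒ 6.
Reduction 14 − 6 = 8.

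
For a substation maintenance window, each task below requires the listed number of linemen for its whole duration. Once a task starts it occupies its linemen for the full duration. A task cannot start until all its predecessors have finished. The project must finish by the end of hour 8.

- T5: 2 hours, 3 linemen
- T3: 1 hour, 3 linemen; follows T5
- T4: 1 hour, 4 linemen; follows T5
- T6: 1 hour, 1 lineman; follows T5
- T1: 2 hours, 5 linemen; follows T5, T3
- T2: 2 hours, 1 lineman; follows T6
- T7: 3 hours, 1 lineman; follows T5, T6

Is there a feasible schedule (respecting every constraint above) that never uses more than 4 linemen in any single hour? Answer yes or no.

The minimum achievable peak is 5; 4 < 5, so no feasible schedule stays within the cap.

no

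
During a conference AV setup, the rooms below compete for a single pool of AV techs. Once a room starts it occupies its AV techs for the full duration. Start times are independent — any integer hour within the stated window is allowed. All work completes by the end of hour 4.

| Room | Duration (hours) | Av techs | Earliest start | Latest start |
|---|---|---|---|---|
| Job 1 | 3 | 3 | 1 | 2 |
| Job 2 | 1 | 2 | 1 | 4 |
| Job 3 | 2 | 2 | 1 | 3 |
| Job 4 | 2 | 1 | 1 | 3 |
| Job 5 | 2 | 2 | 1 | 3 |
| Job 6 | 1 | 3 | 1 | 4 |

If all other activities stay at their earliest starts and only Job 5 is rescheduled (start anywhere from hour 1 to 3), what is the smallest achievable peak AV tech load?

11

Job 5@1: h1:13  h2:8  h3:3  h4:0 → peak 13
Job 5@2: h1:11  h2:8  h3:5  h4:0 → peak 11
Job 5@3: h1:11  h2:6  h3:5  h4:2 → peak 11
Best is Job 5@2, peak 11.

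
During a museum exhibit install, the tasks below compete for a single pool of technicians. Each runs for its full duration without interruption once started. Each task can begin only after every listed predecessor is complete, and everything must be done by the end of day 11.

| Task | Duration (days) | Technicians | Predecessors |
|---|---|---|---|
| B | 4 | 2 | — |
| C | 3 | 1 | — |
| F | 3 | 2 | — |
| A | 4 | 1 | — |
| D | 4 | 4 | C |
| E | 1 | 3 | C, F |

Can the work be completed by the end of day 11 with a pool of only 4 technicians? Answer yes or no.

Schedule B@1, C@4, F@1, A@4, D@8, E@7: d1:4  d2:4  d3:4  d4:4  d5:2  d6:2  d7:4  d8:4  d9:4  d10:4  d11:4 — peak 4 ≤ 4.

yes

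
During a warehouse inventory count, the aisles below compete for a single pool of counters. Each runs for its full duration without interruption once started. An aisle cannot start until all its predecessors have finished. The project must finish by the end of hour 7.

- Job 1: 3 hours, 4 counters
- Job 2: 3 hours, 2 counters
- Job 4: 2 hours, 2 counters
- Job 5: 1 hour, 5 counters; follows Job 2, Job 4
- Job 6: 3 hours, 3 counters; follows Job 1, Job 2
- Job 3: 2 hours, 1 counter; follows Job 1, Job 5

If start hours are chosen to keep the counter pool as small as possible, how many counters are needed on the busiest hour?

8

Schedule Job 1@1, Job 2@1, Job 4@1, Job 5@4, Job 6@4, Job 3@5: h1:8  h2:8  h3:6  h4:8  h5:4  h6:4  h7:0 — peak 8.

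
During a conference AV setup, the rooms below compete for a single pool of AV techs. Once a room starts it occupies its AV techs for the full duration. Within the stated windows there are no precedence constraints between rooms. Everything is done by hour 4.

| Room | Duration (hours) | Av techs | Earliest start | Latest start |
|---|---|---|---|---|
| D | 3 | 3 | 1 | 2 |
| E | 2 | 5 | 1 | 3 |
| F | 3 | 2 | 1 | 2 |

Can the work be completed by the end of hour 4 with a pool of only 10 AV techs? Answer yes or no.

yes

Schedule D@1, E@1, F@1: h1:10  h2:10  h3:5  h4:0 — peak 10 ≤ 10.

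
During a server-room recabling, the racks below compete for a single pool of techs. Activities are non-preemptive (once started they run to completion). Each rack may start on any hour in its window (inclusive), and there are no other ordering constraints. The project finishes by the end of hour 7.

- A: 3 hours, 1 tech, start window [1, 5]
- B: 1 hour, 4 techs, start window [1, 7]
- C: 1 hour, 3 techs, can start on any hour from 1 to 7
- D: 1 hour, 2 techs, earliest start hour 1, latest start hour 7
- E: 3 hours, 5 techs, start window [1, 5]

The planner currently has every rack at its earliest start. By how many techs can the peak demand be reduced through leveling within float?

Early-start peak: h1:15  h2:6  h3:6  h4:0  h5:0  h6:0  h7:0 ⇒ 15.
Leveled (A@1, B@1, C@2, D@3, E@4): h1:5  h2:4  h3:3  h4:5  h5:5  h6:5  h7:0 ⇒ 5.
Reduction 15 − 5 = 10.

10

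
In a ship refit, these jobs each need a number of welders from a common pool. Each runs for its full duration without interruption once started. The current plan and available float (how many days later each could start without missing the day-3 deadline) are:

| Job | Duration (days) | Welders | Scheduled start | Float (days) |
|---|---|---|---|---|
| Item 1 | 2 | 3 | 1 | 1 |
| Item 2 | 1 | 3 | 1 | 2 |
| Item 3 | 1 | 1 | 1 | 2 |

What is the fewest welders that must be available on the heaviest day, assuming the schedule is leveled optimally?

4

Early-start (Item 1@1, Item 2@1, Item 3@1) gives peak 7: d1:7  d2:3  d3:0.
Shift Item 2→3.
Schedule Item 1@1, Item 2@3, Item 3@1: d1:4  d2:3  d3:3 — peak 4.
Total welder-days = 10 over 3 days ⇒ peak ≥ ⌈10/3⌉ = 4, so 4 is optimal.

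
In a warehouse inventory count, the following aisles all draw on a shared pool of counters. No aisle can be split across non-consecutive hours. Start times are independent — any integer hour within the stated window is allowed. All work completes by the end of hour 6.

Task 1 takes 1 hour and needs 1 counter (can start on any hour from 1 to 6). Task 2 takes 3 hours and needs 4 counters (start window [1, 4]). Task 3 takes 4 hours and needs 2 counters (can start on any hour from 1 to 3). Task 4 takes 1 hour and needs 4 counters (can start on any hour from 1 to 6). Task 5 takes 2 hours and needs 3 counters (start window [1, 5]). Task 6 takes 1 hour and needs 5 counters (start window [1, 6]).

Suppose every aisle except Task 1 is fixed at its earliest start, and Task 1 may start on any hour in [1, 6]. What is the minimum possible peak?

Task 1@1: h1:19  h2:9  h3:6  h4:2  h5:0  h6:0 → peak 19
Task 1@2: h1:18  h2:10  h3:6  h4:2  h5:0  h6:0 → peak 18
Task 1@3: h1:18  h2:9  h3:7  h4:2  h5:0  h6:0 → peak 18
Task 1@4: h1:18  h2:9  h3:6  h4:3  h5:0  h6:0 → peak 18
Task 1@5: h1:18  h2:9  h3:6  h4:2  h5:1  h6:0 → peak 18
Task 1@6: h1:18  h2:9  h3:6  h4:2  h5:0  h6:1 → peak 18
Best is Task 1@2, peak 18.

18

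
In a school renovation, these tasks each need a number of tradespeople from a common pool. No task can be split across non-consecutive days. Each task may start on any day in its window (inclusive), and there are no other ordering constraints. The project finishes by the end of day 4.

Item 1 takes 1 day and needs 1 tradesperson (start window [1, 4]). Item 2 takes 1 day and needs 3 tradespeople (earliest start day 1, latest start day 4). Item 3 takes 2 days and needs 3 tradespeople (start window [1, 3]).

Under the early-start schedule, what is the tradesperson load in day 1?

7

At early start, day 1 has: Item 1, Item 2, Item 3.
Demand: 1 + 3 + 3 = 7.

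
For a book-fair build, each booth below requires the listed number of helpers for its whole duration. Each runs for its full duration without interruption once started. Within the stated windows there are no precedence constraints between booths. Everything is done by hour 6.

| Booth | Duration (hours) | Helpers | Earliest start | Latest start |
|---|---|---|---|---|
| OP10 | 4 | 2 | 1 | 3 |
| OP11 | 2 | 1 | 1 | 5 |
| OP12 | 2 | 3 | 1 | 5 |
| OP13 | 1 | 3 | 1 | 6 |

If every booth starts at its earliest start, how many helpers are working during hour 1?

At early start, hour 1 has: OP10, OP11, OP12, OP13.
Demand: 2 + 1 + 3 + 3 = 9.

9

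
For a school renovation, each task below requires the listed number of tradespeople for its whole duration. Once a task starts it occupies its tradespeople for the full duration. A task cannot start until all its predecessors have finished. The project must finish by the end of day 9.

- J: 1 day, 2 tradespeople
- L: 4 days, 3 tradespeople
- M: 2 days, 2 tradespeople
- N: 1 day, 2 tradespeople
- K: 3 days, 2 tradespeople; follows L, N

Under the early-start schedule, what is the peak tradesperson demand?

Early-start schedule: J@1, L@1, M@1, N@1, K@5.
Load per day: day 1: 9, day 2: 5, day 3: 3, day 4: 3, day 5: 2, day 6: 2, day 7: 2, day 8: 0, day 9: 0.
Peak is 9.

9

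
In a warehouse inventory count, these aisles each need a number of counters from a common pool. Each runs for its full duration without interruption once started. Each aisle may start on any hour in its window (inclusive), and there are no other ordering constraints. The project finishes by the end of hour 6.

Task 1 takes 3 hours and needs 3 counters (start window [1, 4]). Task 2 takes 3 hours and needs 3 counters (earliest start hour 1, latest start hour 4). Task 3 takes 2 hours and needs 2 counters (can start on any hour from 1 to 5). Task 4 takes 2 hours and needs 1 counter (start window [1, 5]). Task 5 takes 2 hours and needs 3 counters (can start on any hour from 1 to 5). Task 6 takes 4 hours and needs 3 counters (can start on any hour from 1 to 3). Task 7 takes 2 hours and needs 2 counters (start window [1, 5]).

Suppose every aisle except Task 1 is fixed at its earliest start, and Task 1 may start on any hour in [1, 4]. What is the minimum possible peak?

Task 1@1: h1:17  h2:17  h3:9  h4:3  h5:0  h6:0 → peak 17
Task 1@2: h1:14  h2:17  h3:9  h4:6  h5:0  h6:0 → peak 17
Task 1@3: h1:14  h2:14  h3:9  h4:6  h5:3  h6:0 → peak 14
Task 1@4: h1:14  h2:14  h3:6  h4:6  h5:3  h6:3 → peak 14
Best is Task 1@3, peak 14.

14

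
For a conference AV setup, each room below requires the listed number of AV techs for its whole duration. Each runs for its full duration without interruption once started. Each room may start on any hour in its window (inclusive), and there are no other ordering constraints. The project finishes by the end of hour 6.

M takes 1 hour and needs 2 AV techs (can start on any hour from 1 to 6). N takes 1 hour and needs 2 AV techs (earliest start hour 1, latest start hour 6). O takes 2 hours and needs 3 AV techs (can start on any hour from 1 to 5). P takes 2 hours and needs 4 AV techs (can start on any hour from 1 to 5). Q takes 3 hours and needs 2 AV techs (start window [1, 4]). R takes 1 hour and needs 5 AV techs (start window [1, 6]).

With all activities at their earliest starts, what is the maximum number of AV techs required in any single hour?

Early-start schedule: M@1, N@1, O@1, P@1, Q@1, R@1.
Load per hour: hour 1: 18, hour 2: 9, hour 3: 2, hour 4: 0, hour 5: 0, hour 6: 0.
Peak is 18.

18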